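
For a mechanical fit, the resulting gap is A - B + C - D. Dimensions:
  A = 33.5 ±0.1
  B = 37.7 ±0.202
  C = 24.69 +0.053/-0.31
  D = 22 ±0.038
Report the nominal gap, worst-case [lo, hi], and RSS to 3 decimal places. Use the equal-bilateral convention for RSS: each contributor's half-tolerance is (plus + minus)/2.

nominal=-1.510 wc=[-2.160,-1.117] rss=0.292

Stack each dimension's contribution:
  +A: nom +33.500 → Σnom=33.500; wc +0.100/-0.100 → slack +0.100/-0.100; half-tol=0.100, Σhalf²=0.010000
  -B: nom -37.700 → Σnom=-4.200; wc +0.202/-0.202 → slack +0.302/-0.302; half-tol=0.202, Σhalf²=0.050804
  +C: nom +24.690 → Σnom=20.490; wc +0.053/-0.310 → slack +0.355/-0.612; half-tol=0.181, Σhalf²=0.083746
  -D: nom -22.000 → Σnom=-1.510; wc +0.038/-0.038 → slack +0.393/-0.650; half-tol=0.038, Σhalf²=0.085190
Nominal = -1.510. Worst-case = [-1.510 - 0.650, -1.510 + 0.393] = [-2.160, -1.117]. RSS = √0.085190 = 0.292.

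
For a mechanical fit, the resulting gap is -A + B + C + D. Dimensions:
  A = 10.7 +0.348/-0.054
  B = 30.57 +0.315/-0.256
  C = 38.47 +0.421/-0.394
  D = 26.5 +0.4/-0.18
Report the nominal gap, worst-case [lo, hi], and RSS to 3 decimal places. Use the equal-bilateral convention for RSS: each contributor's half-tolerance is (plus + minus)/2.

Stack each dimension's contribution:
  -A: nom -10.700 → Σnom=-10.700; wc +0.054/-0.348 → slack +0.054/-0.348; half-tol=0.201, Σhalf²=0.040401
  +B: nom +30.570 → Σnom=19.870; wc +0.315/-0.256 → slack +0.369/-0.604; half-tol=0.285, Σhalf²=0.121911
  +C: nom +38.470 → Σnom=58.340; wc +0.421/-0.394 → slack +0.790/-0.998; half-tol=0.407, Σhalf²=0.287967
  +D: nom +26.500 → Σnom=84.840; wc +0.400/-0.180 → slack +1.190/-1.178; half-tol=0.290, Σhalf²=0.372067
Nominal = 84.840. Worst-case = [84.840 - 1.178, 84.840 + 1.190] = [83.662, 86.030]. RSS = √0.372067 = 0.610.

nominal=84.840 wc=[83.662,86.030] rss=0.610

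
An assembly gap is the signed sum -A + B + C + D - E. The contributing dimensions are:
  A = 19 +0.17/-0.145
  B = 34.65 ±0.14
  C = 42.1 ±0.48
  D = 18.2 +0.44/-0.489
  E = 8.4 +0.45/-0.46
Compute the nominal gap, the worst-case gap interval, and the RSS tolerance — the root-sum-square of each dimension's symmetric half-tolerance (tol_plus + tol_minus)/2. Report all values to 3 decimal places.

nominal=67.550 wc=[65.821,69.215] rss=0.835

Stack each dimension's contribution:
  -A: nom -19.000 → Σnom=-19.000; wc +0.145/-0.170 → slack +0.145/-0.170; half-tol=0.158, Σhalf²=0.024806
  +B: nom +34.650 → Σnom=15.650; wc +0.140/-0.140 → slack +0.285/-0.310; half-tol=0.140, Σhalf²=0.044406
  +C: nom +42.100 → Σnom=57.750; wc +0.480/-0.480 → slack +0.765/-0.790; half-tol=0.480, Σhalf²=0.274806
  +D: nom +18.200 → Σnom=75.950; wc +0.440/-0.489 → slack +1.205/-1.279; half-tol=0.465, Σhalf²=0.490567
  -E: nom -8.400 → Σnom=67.550; wc +0.460/-0.450 → slack +1.665/-1.729; half-tol=0.455, Σhalf²=0.697592
Nominal = 67.550. Worst-case = [67.550 - 1.729, 67.550 + 1.665] = [65.821, 69.215]. RSS = √0.697592 = 0.835.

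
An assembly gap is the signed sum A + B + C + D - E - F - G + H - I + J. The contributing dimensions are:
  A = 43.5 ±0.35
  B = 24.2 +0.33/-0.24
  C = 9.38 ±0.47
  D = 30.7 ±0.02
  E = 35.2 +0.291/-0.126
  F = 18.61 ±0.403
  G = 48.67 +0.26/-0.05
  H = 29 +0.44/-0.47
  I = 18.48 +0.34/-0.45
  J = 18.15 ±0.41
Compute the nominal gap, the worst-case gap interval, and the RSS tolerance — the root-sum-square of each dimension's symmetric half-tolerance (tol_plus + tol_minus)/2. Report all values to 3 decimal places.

nominal=33.970 wc=[30.716,37.019] rss=1.089

Stack each dimension's contribution:
  +A: nom +43.500 → Σnom=43.500; wc +0.350/-0.350 → slack +0.350/-0.350; half-tol=0.350, Σhalf²=0.122500
  +B: nom +24.200 → Σnom=67.700; wc +0.330/-0.240 → slack +0.680/-0.590; half-tol=0.285, Σhalf²=0.203725
  +C: nom +9.380 → Σnom=77.080; wc +0.470/-0.470 → slack +1.150/-1.060; half-tol=0.470, Σhalf²=0.424625
  +D: nom +30.700 → Σnom=107.780; wc +0.020/-0.020 → slack +1.170/-1.080; half-tol=0.020, Σhalf²=0.425025
  -E: nom -35.200 → Σnom=72.580; wc +0.126/-0.291 → slack +1.296/-1.371; half-tol=0.208, Σhalf²=0.468497
  -F: nom -18.610 → Σnom=53.970; wc +0.403/-0.403 → slack +1.699/-1.774; half-tol=0.403, Σhalf²=0.630906
  -G: nom -48.670 → Σnom=5.300; wc +0.050/-0.260 → slack +1.749/-2.034; half-tol=0.155, Σhalf²=0.654931
  +H: nom +29.000 → Σnom=34.300; wc +0.440/-0.470 → slack +2.189/-2.504; half-tol=0.455, Σhalf²=0.861956
  -I: nom -18.480 → Σnom=15.820; wc +0.450/-0.340 → slack +2.639/-2.844; half-tol=0.395, Σhalf²=1.017981
  +J: nom +18.150 → Σnom=33.970; wc +0.410/-0.410 → slack +3.049/-3.254; half-tol=0.410, Σhalf²=1.186081
Nominal = 33.970. Worst-case = [33.970 - 3.254, 33.970 + 3.049] = [30.716, 37.019]. RSS = √1.186081 = 1.089.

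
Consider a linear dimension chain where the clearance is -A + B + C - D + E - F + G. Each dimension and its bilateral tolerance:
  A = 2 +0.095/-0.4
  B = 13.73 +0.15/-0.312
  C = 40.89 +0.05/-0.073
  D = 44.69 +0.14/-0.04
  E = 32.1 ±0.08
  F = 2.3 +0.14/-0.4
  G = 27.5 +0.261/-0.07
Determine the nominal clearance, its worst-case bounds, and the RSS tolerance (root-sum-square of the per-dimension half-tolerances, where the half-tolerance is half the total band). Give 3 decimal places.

Stack each dimension's contribution:
  -A: nom -2.000 → Σnom=-2.000; wc +0.400/-0.095 → slack +0.400/-0.095; half-tol=0.247, Σhalf²=0.061256
  +B: nom +13.730 → Σnom=11.730; wc +0.150/-0.312 → slack +0.550/-0.407; half-tol=0.231, Σhalf²=0.114617
  +C: nom +40.890 → Σnom=52.620; wc +0.050/-0.073 → slack +0.600/-0.480; half-tol=0.061, Σhalf²=0.118399
  -D: nom -44.690 → Σnom=7.930; wc +0.040/-0.140 → slack +0.640/-0.620; half-tol=0.090, Σhalf²=0.126499
  +E: nom +32.100 → Σnom=40.030; wc +0.080/-0.080 → slack +0.720/-0.700; half-tol=0.080, Σhalf²=0.132899
  -F: nom -2.300 → Σnom=37.730; wc +0.400/-0.140 → slack +1.120/-0.840; half-tol=0.270, Σhalf²=0.205799
  +G: nom +27.500 → Σnom=65.230; wc +0.261/-0.070 → slack +1.381/-0.910; half-tol=0.166, Σhalf²=0.233190
Nominal = 65.230. Worst-case = [65.230 - 0.910, 65.230 + 1.381] = [64.320, 66.611]. RSS = √0.233190 = 0.483.

nominal=65.230 wc=[64.320,66.611] rss=0.483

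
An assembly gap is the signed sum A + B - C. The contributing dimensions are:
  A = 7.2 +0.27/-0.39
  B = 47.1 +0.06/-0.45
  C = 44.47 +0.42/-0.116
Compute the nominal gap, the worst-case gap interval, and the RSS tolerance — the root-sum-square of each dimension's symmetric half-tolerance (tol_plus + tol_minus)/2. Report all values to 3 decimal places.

nominal=9.830 wc=[8.570,10.276] rss=0.496

Stack each dimension's contribution:
  +A: nom +7.200 → Σnom=7.200; wc +0.270/-0.390 → slack +0.270/-0.390; half-tol=0.330, Σhalf²=0.108900
  +B: nom +47.100 → Σnom=54.300; wc +0.060/-0.450 → slack +0.330/-0.840; half-tol=0.255, Σhalf²=0.173925
  -C: nom -44.470 → Σnom=9.830; wc +0.116/-0.420 → slack +0.446/-1.260; half-tol=0.268, Σhalf²=0.245749
Nominal = 9.830. Worst-case = [9.830 - 1.260, 9.830 + 0.446] = [8.570, 10.276]. RSS = √0.245749 = 0.496.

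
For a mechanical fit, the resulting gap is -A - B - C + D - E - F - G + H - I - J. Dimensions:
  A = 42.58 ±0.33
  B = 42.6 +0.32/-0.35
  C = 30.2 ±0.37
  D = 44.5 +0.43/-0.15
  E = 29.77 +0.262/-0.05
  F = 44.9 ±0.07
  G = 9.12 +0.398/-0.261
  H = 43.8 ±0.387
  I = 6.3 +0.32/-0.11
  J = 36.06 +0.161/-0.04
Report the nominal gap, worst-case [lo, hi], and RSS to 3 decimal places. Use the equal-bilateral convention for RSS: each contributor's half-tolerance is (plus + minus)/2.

nominal=-153.230 wc=[-155.998,-150.832] rss=0.887

Stack each dimension's contribution:
  -A: nom -42.580 → Σnom=-42.580; wc +0.330/-0.330 → slack +0.330/-0.330; half-tol=0.330, Σhalf²=0.108900
  -B: nom -42.600 → Σnom=-85.180; wc +0.350/-0.320 → slack +0.680/-0.650; half-tol=0.335, Σhalf²=0.221125
  -C: nom -30.200 → Σnom=-115.380; wc +0.370/-0.370 → slack +1.050/-1.020; half-tol=0.370, Σhalf²=0.358025
  +D: nom +44.500 → Σnom=-70.880; wc +0.430/-0.150 → slack +1.480/-1.170; half-tol=0.290, Σhalf²=0.442125
  -E: nom -29.770 → Σnom=-100.650; wc +0.050/-0.262 → slack +1.530/-1.432; half-tol=0.156, Σhalf²=0.466461
  -F: nom -44.900 → Σnom=-145.550; wc +0.070/-0.070 → slack +1.600/-1.502; half-tol=0.070, Σhalf²=0.471361
  -G: nom -9.120 → Σnom=-154.670; wc +0.261/-0.398 → slack +1.861/-1.900; half-tol=0.330, Σhalf²=0.579931
  +H: nom +43.800 → Σnom=-110.870; wc +0.387/-0.387 → slack +2.248/-2.287; half-tol=0.387, Σhalf²=0.729700
  -I: nom -6.300 → Σnom=-117.170; wc +0.110/-0.320 → slack +2.358/-2.607; half-tol=0.215, Σhalf²=0.775925
  -J: nom -36.060 → Σnom=-153.230; wc +0.040/-0.161 → slack +2.398/-2.768; half-tol=0.101, Σhalf²=0.786026
Nominal = -153.230. Worst-case = [-153.230 - 2.768, -153.230 + 2.398] = [-155.998, -150.832]. RSS = √0.786026 = 0.887.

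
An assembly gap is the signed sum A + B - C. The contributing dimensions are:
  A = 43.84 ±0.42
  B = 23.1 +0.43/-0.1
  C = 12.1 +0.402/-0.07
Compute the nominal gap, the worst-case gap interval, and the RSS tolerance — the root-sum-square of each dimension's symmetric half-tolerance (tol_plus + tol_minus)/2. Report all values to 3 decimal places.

nominal=54.840 wc=[53.918,55.760] rss=0.550

Stack each dimension's contribution:
  +A: nom +43.840 → Σnom=43.840; wc +0.420/-0.420 → slack +0.420/-0.420; half-tol=0.420, Σhalf²=0.176400
  +B: nom +23.100 → Σnom=66.940; wc +0.430/-0.100 → slack +0.850/-0.520; half-tol=0.265, Σhalf²=0.246625
  -C: nom -12.100 → Σnom=54.840; wc +0.070/-0.402 → slack +0.920/-0.922; half-tol=0.236, Σhalf²=0.302321
Nominal = 54.840. Worst-case = [54.840 - 0.922, 54.840 + 0.920] = [53.918, 55.760]. RSS = √0.302321 = 0.550.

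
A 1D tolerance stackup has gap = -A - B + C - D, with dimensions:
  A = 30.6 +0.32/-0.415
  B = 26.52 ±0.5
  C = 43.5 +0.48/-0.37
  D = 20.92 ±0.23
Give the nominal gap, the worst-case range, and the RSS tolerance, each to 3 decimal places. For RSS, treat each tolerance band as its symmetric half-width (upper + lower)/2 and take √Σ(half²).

nominal=-34.540 wc=[-35.960,-32.915] rss=0.786

Stack each dimension's contribution:
  -A: nom -30.600 → Σnom=-30.600; wc +0.415/-0.320 → slack +0.415/-0.320; half-tol=0.367, Σhalf²=0.135056
  -B: nom -26.520 → Σnom=-57.120; wc +0.500/-0.500 → slack +0.915/-0.820; half-tol=0.500, Σhalf²=0.385056
  +C: nom +43.500 → Σnom=-13.620; wc +0.480/-0.370 → slack +1.395/-1.190; half-tol=0.425, Σhalf²=0.565681
  -D: nom -20.920 → Σnom=-34.540; wc +0.230/-0.230 → slack +1.625/-1.420; half-tol=0.230, Σhalf²=0.618581
Nominal = -34.540. Worst-case = [-34.540 - 1.420, -34.540 + 1.625] = [-35.960, -32.915]. RSS = √0.618581 = 0.786.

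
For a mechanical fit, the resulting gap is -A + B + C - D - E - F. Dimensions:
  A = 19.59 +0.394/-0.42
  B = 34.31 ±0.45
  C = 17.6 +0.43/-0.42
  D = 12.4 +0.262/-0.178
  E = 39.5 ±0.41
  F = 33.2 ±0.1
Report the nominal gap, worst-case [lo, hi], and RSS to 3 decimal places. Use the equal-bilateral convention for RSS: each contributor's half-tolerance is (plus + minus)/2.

Stack each dimension's contribution:
  -A: nom -19.590 → Σnom=-19.590; wc +0.420/-0.394 → slack +0.420/-0.394; half-tol=0.407, Σhalf²=0.165649
  +B: nom +34.310 → Σnom=14.720; wc +0.450/-0.450 → slack +0.870/-0.844; half-tol=0.450, Σhalf²=0.368149
  +C: nom +17.600 → Σnom=32.320; wc +0.430/-0.420 → slack +1.300/-1.264; half-tol=0.425, Σhalf²=0.548774
  -D: nom -12.400 → Σnom=19.920; wc +0.178/-0.262 → slack +1.478/-1.526; half-tol=0.220, Σhalf²=0.597174
  -E: nom -39.500 → Σnom=-19.580; wc +0.410/-0.410 → slack +1.888/-1.936; half-tol=0.410, Σhalf²=0.765274
  -F: nom -33.200 → Σnom=-52.780; wc +0.100/-0.100 → slack +1.988/-2.036; half-tol=0.100, Σhalf²=0.775274
Nominal = -52.780. Worst-case = [-52.780 - 2.036, -52.780 + 1.988] = [-54.816, -50.792]. RSS = √0.775274 = 0.880.

nominal=-52.780 wc=[-54.816,-50.792] rss=0.880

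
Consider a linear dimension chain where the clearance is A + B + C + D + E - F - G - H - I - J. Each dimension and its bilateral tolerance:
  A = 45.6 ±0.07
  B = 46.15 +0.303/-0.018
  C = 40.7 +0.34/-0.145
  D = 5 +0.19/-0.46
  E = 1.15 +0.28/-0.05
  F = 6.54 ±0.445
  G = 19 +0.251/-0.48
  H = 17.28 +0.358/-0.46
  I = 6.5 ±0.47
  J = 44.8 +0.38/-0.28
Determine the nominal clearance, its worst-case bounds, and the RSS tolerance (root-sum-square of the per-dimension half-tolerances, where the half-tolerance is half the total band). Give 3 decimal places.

nominal=44.480 wc=[41.833,47.798] rss=1.025

Stack each dimension's contribution:
  +A: nom +45.600 → Σnom=45.600; wc +0.070/-0.070 → slack +0.070/-0.070; half-tol=0.070, Σhalf²=0.004900
  +B: nom +46.150 → Σnom=91.750; wc +0.303/-0.018 → slack +0.373/-0.088; half-tol=0.161, Σhalf²=0.030660
  +C: nom +40.700 → Σnom=132.450; wc +0.340/-0.145 → slack +0.713/-0.233; half-tol=0.242, Σhalf²=0.089467
  +D: nom +5.000 → Σnom=137.450; wc +0.190/-0.460 → slack +0.903/-0.693; half-tol=0.325, Σhalf²=0.195092
  +E: nom +1.150 → Σnom=138.600; wc +0.280/-0.050 → slack +1.183/-0.743; half-tol=0.165, Σhalf²=0.222317
  -F: nom -6.540 → Σnom=132.060; wc +0.445/-0.445 → slack +1.628/-1.188; half-tol=0.445, Σhalf²=0.420342
  -G: nom -19.000 → Σnom=113.060; wc +0.480/-0.251 → slack +2.108/-1.439; half-tol=0.365, Σhalf²=0.553932
  -H: nom -17.280 → Σnom=95.780; wc +0.460/-0.358 → slack +2.568/-1.797; half-tol=0.409, Σhalf²=0.721213
  -I: nom -6.500 → Σnom=89.280; wc +0.470/-0.470 → slack +3.038/-2.267; half-tol=0.470, Σhalf²=0.942113
  -J: nom -44.800 → Σnom=44.480; wc +0.280/-0.380 → slack +3.318/-2.647; half-tol=0.330, Σhalf²=1.051013
Nominal = 44.480. Worst-case = [44.480 - 2.647, 44.480 + 3.318] = [41.833, 47.798]. RSS = √1.051013 = 1.025.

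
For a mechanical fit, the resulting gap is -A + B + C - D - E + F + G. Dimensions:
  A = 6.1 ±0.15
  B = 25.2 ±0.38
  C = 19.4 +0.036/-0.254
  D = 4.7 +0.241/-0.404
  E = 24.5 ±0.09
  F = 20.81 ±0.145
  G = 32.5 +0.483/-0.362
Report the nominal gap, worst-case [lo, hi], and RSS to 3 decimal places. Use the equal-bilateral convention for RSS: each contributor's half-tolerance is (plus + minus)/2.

nominal=62.610 wc=[60.988,64.298] rss=0.707

Stack each dimension's contribution:
  -A: nom -6.100 → Σnom=-6.100; wc +0.150/-0.150 → slack +0.150/-0.150; half-tol=0.150, Σhalf²=0.022500
  +B: nom +25.200 → Σnom=19.100; wc +0.380/-0.380 → slack +0.530/-0.530; half-tol=0.380, Σhalf²=0.166900
  +C: nom +19.400 → Σnom=38.500; wc +0.036/-0.254 → slack +0.566/-0.784; half-tol=0.145, Σhalf²=0.187925
  -D: nom -4.700 → Σnom=33.800; wc +0.404/-0.241 → slack +0.970/-1.025; half-tol=0.323, Σhalf²=0.291931
  -E: nom -24.500 → Σnom=9.300; wc +0.090/-0.090 → slack +1.060/-1.115; half-tol=0.090, Σhalf²=0.300031
  +F: nom +20.810 → Σnom=30.110; wc +0.145/-0.145 → slack +1.205/-1.260; half-tol=0.145, Σhalf²=0.321056
  +G: nom +32.500 → Σnom=62.610; wc +0.483/-0.362 → slack +1.688/-1.622; half-tol=0.422, Σhalf²=0.499562
Nominal = 62.610. Worst-case = [62.610 - 1.622, 62.610 + 1.688] = [60.988, 64.298]. RSS = √0.499562 = 0.707.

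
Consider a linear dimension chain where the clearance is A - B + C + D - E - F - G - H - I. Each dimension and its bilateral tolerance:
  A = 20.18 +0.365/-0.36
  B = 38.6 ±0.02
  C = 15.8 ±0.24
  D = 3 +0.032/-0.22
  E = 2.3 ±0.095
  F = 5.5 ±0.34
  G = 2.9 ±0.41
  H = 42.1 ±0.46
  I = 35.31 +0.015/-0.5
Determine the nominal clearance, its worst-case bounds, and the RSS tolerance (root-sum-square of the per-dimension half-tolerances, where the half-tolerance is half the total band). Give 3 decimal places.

Stack each dimension's contribution:
  +A: nom +20.180 → Σnom=20.180; wc +0.365/-0.360 → slack +0.365/-0.360; half-tol=0.362, Σhalf²=0.131406
  -B: nom -38.600 → Σnom=-18.420; wc +0.020/-0.020 → slack +0.385/-0.380; half-tol=0.020, Σhalf²=0.131806
  +C: nom +15.800 → Σnom=-2.620; wc +0.240/-0.240 → slack +0.625/-0.620; half-tol=0.240, Σhalf²=0.189406
  +D: nom +3.000 → Σnom=0.380; wc +0.032/-0.220 → slack +0.657/-0.840; half-tol=0.126, Σhalf²=0.205282
  -E: nom -2.300 → Σnom=-1.920; wc +0.095/-0.095 → slack +0.752/-0.935; half-tol=0.095, Σhalf²=0.214307
  -F: nom -5.500 → Σnom=-7.420; wc +0.340/-0.340 → slack +1.092/-1.275; half-tol=0.340, Σhalf²=0.329907
  -G: nom -2.900 → Σnom=-10.320; wc +0.410/-0.410 → slack +1.502/-1.685; half-tol=0.410, Σhalf²=0.498007
  -H: nom -42.100 → Σnom=-52.420; wc +0.460/-0.460 → slack +1.962/-2.145; half-tol=0.460, Σhalf²=0.709607
  -I: nom -35.310 → Σnom=-87.730; wc +0.500/-0.015 → slack +2.462/-2.160; half-tol=0.258, Σhalf²=0.775914
Nominal = -87.730. Worst-case = [-87.730 - 2.160, -87.730 + 2.462] = [-89.890, -85.268]. RSS = √0.775914 = 0.881.

nominal=-87.730 wc=[-89.890,-85.268] rss=0.881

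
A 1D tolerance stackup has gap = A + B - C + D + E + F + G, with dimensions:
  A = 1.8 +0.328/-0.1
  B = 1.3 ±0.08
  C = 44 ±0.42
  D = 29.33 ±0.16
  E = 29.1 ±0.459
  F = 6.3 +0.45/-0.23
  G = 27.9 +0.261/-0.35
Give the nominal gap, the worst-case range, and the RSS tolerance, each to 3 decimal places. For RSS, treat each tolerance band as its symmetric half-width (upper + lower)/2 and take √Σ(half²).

nominal=51.730 wc=[49.931,53.888] rss=0.821

Stack each dimension's contribution:
  +A: nom +1.800 → Σnom=1.800; wc +0.328/-0.100 → slack +0.328/-0.100; half-tol=0.214, Σhalf²=0.045796
  +B: nom +1.300 → Σnom=3.100; wc +0.080/-0.080 → slack +0.408/-0.180; half-tol=0.080, Σhalf²=0.052196
  -C: nom -44.000 → Σnom=-40.900; wc +0.420/-0.420 → slack +0.828/-0.600; half-tol=0.420, Σhalf²=0.228596
  +D: nom +29.330 → Σnom=-11.570; wc +0.160/-0.160 → slack +0.988/-0.760; half-tol=0.160, Σhalf²=0.254196
  +E: nom +29.100 → Σnom=17.530; wc +0.459/-0.459 → slack +1.447/-1.219; half-tol=0.459, Σhalf²=0.464877
  +F: nom +6.300 → Σnom=23.830; wc +0.450/-0.230 → slack +1.897/-1.449; half-tol=0.340, Σhalf²=0.580477
  +G: nom +27.900 → Σnom=51.730; wc +0.261/-0.350 → slack +2.158/-1.799; half-tol=0.305, Σhalf²=0.673807
Nominal = 51.730. Worst-case = [51.730 - 1.799, 51.730 + 2.158] = [49.931, 53.888]. RSS = √0.673807 = 0.821.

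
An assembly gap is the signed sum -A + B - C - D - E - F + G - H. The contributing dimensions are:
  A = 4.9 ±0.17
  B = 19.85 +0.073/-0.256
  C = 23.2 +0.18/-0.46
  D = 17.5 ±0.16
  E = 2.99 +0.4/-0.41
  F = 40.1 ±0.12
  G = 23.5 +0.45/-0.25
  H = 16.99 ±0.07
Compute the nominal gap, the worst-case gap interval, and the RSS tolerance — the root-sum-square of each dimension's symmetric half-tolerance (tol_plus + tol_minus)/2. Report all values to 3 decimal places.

nominal=-62.330 wc=[-63.936,-60.417] rss=0.700

Stack each dimension's contribution:
  -A: nom -4.900 → Σnom=-4.900; wc +0.170/-0.170 → slack +0.170/-0.170; half-tol=0.170, Σhalf²=0.028900
  +B: nom +19.850 → Σnom=14.950; wc +0.073/-0.256 → slack +0.243/-0.426; half-tol=0.165, Σhalf²=0.055960
  -C: nom -23.200 → Σnom=-8.250; wc +0.460/-0.180 → slack +0.703/-0.606; half-tol=0.320, Σhalf²=0.158360
  -D: nom -17.500 → Σnom=-25.750; wc +0.160/-0.160 → slack +0.863/-0.766; half-tol=0.160, Σhalf²=0.183960
  -E: nom -2.990 → Σnom=-28.740; wc +0.410/-0.400 → slack +1.273/-1.166; half-tol=0.405, Σhalf²=0.347985
  -F: nom -40.100 → Σnom=-68.840; wc +0.120/-0.120 → slack +1.393/-1.286; half-tol=0.120, Σhalf²=0.362385
  +G: nom +23.500 → Σnom=-45.340; wc +0.450/-0.250 → slack +1.843/-1.536; half-tol=0.350, Σhalf²=0.484885
  -H: nom -16.990 → Σnom=-62.330; wc +0.070/-0.070 → slack +1.913/-1.606; half-tol=0.070, Σhalf²=0.489785
Nominal = -62.330. Worst-case = [-62.330 - 1.606, -62.330 + 1.913] = [-63.936, -60.417]. RSS = √0.489785 = 0.700.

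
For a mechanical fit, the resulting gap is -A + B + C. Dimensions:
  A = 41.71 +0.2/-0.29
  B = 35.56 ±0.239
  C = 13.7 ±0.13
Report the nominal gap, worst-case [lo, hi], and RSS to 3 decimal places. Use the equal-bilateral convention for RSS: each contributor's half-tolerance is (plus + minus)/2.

Stack each dimension's contribution:
  -A: nom -41.710 → Σnom=-41.710; wc +0.290/-0.200 → slack +0.290/-0.200; half-tol=0.245, Σhalf²=0.060025
  +B: nom +35.560 → Σnom=-6.150; wc +0.239/-0.239 → slack +0.529/-0.439; half-tol=0.239, Σhalf²=0.117146
  +C: nom +13.700 → Σnom=7.550; wc +0.130/-0.130 → slack +0.659/-0.569; half-tol=0.130, Σhalf²=0.134046
Nominal = 7.550. Worst-case = [7.550 - 0.569, 7.550 + 0.659] = [6.981, 8.209]. RSS = √0.134046 = 0.366.

nominal=7.550 wc=[6.981,8.209] rss=0.366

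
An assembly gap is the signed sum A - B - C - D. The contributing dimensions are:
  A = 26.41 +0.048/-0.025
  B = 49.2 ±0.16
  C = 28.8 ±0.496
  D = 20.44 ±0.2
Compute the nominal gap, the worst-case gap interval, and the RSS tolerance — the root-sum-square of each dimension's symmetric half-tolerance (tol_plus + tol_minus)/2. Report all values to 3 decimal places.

Stack each dimension's contribution:
  +A: nom +26.410 → Σnom=26.410; wc +0.048/-0.025 → slack +0.048/-0.025; half-tol=0.037, Σhalf²=0.001332
  -B: nom -49.200 → Σnom=-22.790; wc +0.160/-0.160 → slack +0.208/-0.185; half-tol=0.160, Σhalf²=0.026932
  -C: nom -28.800 → Σnom=-51.590; wc +0.496/-0.496 → slack +0.704/-0.681; half-tol=0.496, Σhalf²=0.272948
  -D: nom -20.440 → Σnom=-72.030; wc +0.200/-0.200 → slack +0.904/-0.881; half-tol=0.200, Σhalf²=0.312948
Nominal = -72.030. Worst-case = [-72.030 - 0.881, -72.030 + 0.904] = [-72.911, -71.126]. RSS = √0.312948 = 0.559.

nominal=-72.030 wc=[-72.911,-71.126] rss=0.559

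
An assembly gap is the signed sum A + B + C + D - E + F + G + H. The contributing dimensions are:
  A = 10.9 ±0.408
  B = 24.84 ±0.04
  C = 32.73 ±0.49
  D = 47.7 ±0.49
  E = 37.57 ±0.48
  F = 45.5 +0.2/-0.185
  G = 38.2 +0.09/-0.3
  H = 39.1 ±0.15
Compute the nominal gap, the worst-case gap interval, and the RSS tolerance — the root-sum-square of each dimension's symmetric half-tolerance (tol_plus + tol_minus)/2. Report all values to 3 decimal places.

Stack each dimension's contribution:
  +A: nom +10.900 → Σnom=10.900; wc +0.408/-0.408 → slack +0.408/-0.408; half-tol=0.408, Σhalf²=0.166464
  +B: nom +24.840 → Σnom=35.740; wc +0.040/-0.040 → slack +0.448/-0.448; half-tol=0.040, Σhalf²=0.168064
  +C: nom +32.730 → Σnom=68.470; wc +0.490/-0.490 → slack +0.938/-0.938; half-tol=0.490, Σhalf²=0.408164
  +D: nom +47.700 → Σnom=116.170; wc +0.490/-0.490 → slack +1.428/-1.428; half-tol=0.490, Σhalf²=0.648264
  -E: nom -37.570 → Σnom=78.600; wc +0.480/-0.480 → slack +1.908/-1.908; half-tol=0.480, Σhalf²=0.878664
  +F: nom +45.500 → Σnom=124.100; wc +0.200/-0.185 → slack +2.108/-2.093; half-tol=0.193, Σhalf²=0.915720
  +G: nom +38.200 → Σnom=162.300; wc +0.090/-0.300 → slack +2.198/-2.393; half-tol=0.195, Σhalf²=0.953745
  +H: nom +39.100 → Σnom=201.400; wc +0.150/-0.150 → slack +2.348/-2.543; half-tol=0.150, Σhalf²=0.976245
Nominal = 201.400. Worst-case = [201.400 - 2.543, 201.400 + 2.348] = [198.857, 203.748]. RSS = √0.976245 = 0.988.

nominal=201.400 wc=[198.857,203.748] rss=0.988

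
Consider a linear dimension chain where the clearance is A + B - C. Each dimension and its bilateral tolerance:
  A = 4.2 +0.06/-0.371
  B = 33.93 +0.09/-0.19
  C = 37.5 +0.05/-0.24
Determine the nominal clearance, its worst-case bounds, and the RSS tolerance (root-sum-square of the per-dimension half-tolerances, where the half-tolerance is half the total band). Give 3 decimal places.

Stack each dimension's contribution:
  +A: nom +4.200 → Σnom=4.200; wc +0.060/-0.371 → slack +0.060/-0.371; half-tol=0.215, Σhalf²=0.046440
  +B: nom +33.930 → Σnom=38.130; wc +0.090/-0.190 → slack +0.150/-0.561; half-tol=0.140, Σhalf²=0.066040
  -C: nom -37.500 → Σnom=0.630; wc +0.240/-0.050 → slack +0.390/-0.611; half-tol=0.145, Σhalf²=0.087065
Nominal = 0.630. Worst-case = [0.630 - 0.611, 0.630 + 0.390] = [0.019, 1.020]. RSS = √0.087065 = 0.295.

nominal=0.630 wc=[0.019,1.020] rss=0.295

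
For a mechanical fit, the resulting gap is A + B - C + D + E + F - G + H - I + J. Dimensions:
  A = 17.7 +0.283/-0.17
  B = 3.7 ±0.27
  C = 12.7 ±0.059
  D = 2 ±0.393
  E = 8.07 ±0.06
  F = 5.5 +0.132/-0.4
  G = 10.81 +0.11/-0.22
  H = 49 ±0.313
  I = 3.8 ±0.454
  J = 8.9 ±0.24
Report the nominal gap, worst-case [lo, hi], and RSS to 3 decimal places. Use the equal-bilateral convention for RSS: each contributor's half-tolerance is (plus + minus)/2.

nominal=67.560 wc=[65.091,69.984] rss=0.863

Stack each dimension's contribution:
  +A: nom +17.700 → Σnom=17.700; wc +0.283/-0.170 → slack +0.283/-0.170; half-tol=0.226, Σhalf²=0.051302
  +B: nom +3.700 → Σnom=21.400; wc +0.270/-0.270 → slack +0.553/-0.440; half-tol=0.270, Σhalf²=0.124202
  -C: nom -12.700 → Σnom=8.700; wc +0.059/-0.059 → slack +0.612/-0.499; half-tol=0.059, Σhalf²=0.127683
  +D: nom +2.000 → Σnom=10.700; wc +0.393/-0.393 → slack +1.005/-0.892; half-tol=0.393, Σhalf²=0.282132
  +E: nom +8.070 → Σnom=18.770; wc +0.060/-0.060 → slack +1.065/-0.952; half-tol=0.060, Σhalf²=0.285732
  +F: nom +5.500 → Σnom=24.270; wc +0.132/-0.400 → slack +1.197/-1.352; half-tol=0.266, Σhalf²=0.356488
  -G: nom -10.810 → Σnom=13.460; wc +0.220/-0.110 → slack +1.417/-1.462; half-tol=0.165, Σhalf²=0.383713
  +H: nom +49.000 → Σnom=62.460; wc +0.313/-0.313 → slack +1.730/-1.775; half-tol=0.313, Σhalf²=0.481682
  -I: nom -3.800 → Σnom=58.660; wc +0.454/-0.454 → slack +2.184/-2.229; half-tol=0.454, Σhalf²=0.687798
  +J: nom +8.900 → Σnom=67.560; wc +0.240/-0.240 → slack +2.424/-2.469; half-tol=0.240, Σhalf²=0.745398
Nominal = 67.560. Worst-case = [67.560 - 2.469, 67.560 + 2.424] = [65.091, 69.984]. RSS = √0.745398 = 0.863.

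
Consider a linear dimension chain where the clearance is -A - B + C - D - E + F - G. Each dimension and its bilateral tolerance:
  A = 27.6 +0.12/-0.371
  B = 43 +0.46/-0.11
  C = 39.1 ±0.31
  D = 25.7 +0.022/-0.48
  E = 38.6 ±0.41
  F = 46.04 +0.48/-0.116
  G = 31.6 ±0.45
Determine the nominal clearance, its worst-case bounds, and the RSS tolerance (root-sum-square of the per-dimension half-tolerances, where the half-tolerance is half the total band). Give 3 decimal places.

Stack each dimension's contribution:
  -A: nom -27.600 → Σnom=-27.600; wc +0.371/-0.120 → slack +0.371/-0.120; half-tol=0.245, Σhalf²=0.060270
  -B: nom -43.000 → Σnom=-70.600; wc +0.110/-0.460 → slack +0.481/-0.580; half-tol=0.285, Σhalf²=0.141495
  +C: nom +39.100 → Σnom=-31.500; wc +0.310/-0.310 → slack +0.791/-0.890; half-tol=0.310, Σhalf²=0.237595
  -D: nom -25.700 → Σnom=-57.200; wc +0.480/-0.022 → slack +1.271/-0.912; half-tol=0.251, Σhalf²=0.300596
  -E: nom -38.600 → Σnom=-95.800; wc +0.410/-0.410 → slack +1.681/-1.322; half-tol=0.410, Σhalf²=0.468696
  +F: nom +46.040 → Σnom=-49.760; wc +0.480/-0.116 → slack +2.161/-1.438; half-tol=0.298, Σhalf²=0.557500
  -G: nom -31.600 → Σnom=-81.360; wc +0.450/-0.450 → slack +2.611/-1.888; half-tol=0.450, Σhalf²=0.760000
Nominal = -81.360. Worst-case = [-81.360 - 1.888, -81.360 + 2.611] = [-83.248, -78.749]. RSS = √0.760000 = 0.872.

nominal=-81.360 wc=[-83.248,-78.749] rss=0.872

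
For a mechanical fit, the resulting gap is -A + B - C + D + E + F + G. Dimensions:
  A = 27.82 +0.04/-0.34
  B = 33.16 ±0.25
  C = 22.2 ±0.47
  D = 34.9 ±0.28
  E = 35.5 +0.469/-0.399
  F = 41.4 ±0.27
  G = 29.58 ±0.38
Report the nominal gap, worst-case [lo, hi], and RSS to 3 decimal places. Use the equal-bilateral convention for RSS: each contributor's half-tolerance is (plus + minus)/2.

nominal=124.520 wc=[122.431,126.979] rss=0.896

Stack each dimension's contribution:
  -A: nom -27.820 → Σnom=-27.820; wc +0.340/-0.040 → slack +0.340/-0.040; half-tol=0.190, Σhalf²=0.036100
  +B: nom +33.160 → Σnom=5.340; wc +0.250/-0.250 → slack +0.590/-0.290; half-tol=0.250, Σhalf²=0.098600
  -C: nom -22.200 → Σnom=-16.860; wc +0.470/-0.470 → slack +1.060/-0.760; half-tol=0.470, Σhalf²=0.319500
  +D: nom +34.900 → Σnom=18.040; wc +0.280/-0.280 → slack +1.340/-1.040; half-tol=0.280, Σhalf²=0.397900
  +E: nom +35.500 → Σnom=53.540; wc +0.469/-0.399 → slack +1.809/-1.439; half-tol=0.434, Σhalf²=0.586256
  +F: nom +41.400 → Σnom=94.940; wc +0.270/-0.270 → slack +2.079/-1.709; half-tol=0.270, Σhalf²=0.659156
  +G: nom +29.580 → Σnom=124.520; wc +0.380/-0.380 → slack +2.459/-2.089; half-tol=0.380, Σhalf²=0.803556
Nominal = 124.520. Worst-case = [124.520 - 2.089, 124.520 + 2.459] = [122.431, 126.979]. RSS = √0.803556 = 0.896.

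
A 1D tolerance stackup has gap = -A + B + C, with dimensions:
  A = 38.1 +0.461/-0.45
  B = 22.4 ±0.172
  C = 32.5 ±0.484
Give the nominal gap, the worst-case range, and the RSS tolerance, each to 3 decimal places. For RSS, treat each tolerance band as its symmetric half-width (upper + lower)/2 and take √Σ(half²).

Stack each dimension's contribution:
  -A: nom -38.100 → Σnom=-38.100; wc +0.450/-0.461 → slack +0.450/-0.461; half-tol=0.456, Σhalf²=0.207480
  +B: nom +22.400 → Σnom=-15.700; wc +0.172/-0.172 → slack +0.622/-0.633; half-tol=0.172, Σhalf²=0.237064
  +C: nom +32.500 → Σnom=16.800; wc +0.484/-0.484 → slack +1.106/-1.117; half-tol=0.484, Σhalf²=0.471320
Nominal = 16.800. Worst-case = [16.800 - 1.117, 16.800 + 1.106] = [15.683, 17.906]. RSS = √0.471320 = 0.687.

nominal=16.800 wc=[15.683,17.906] rss=0.687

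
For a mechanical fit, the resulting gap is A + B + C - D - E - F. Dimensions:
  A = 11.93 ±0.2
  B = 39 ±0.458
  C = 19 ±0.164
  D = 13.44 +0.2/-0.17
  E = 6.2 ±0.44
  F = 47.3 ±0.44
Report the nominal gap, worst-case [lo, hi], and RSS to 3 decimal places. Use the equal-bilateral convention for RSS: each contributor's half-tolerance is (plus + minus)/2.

Stack each dimension's contribution:
  +A: nom +11.930 → Σnom=11.930; wc +0.200/-0.200 → slack +0.200/-0.200; half-tol=0.200, Σhalf²=0.040000
  +B: nom +39.000 → Σnom=50.930; wc +0.458/-0.458 → slack +0.658/-0.658; half-tol=0.458, Σhalf²=0.249764
  +C: nom +19.000 → Σnom=69.930; wc +0.164/-0.164 → slack +0.822/-0.822; half-tol=0.164, Σhalf²=0.276660
  -D: nom -13.440 → Σnom=56.490; wc +0.170/-0.200 → slack +0.992/-1.022; half-tol=0.185, Σhalf²=0.310885
  -E: nom -6.200 → Σnom=50.290; wc +0.440/-0.440 → slack +1.432/-1.462; half-tol=0.440, Σhalf²=0.504485
  -F: nom -47.300 → Σnom=2.990; wc +0.440/-0.440 → slack +1.872/-1.902; half-tol=0.440, Σhalf²=0.698085
Nominal = 2.990. Worst-case = [2.990 - 1.902, 2.990 + 1.872] = [1.088, 4.862]. RSS = √0.698085 = 0.836.

nominal=2.990 wc=[1.088,4.862] rss=0.836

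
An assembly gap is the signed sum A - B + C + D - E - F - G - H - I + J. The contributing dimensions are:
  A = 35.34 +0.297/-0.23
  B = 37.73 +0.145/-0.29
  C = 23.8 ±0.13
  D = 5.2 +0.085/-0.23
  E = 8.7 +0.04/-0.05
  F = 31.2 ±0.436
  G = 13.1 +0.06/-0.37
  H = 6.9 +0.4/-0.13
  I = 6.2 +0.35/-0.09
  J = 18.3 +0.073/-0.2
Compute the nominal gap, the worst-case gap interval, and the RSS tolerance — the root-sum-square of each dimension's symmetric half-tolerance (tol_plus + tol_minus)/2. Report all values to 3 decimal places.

nominal=-21.190 wc=[-23.411,-19.239] rss=0.731

Stack each dimension's contribution:
  +A: nom +35.340 → Σnom=35.340; wc +0.297/-0.230 → slack +0.297/-0.230; half-tol=0.264, Σhalf²=0.069432
  -B: nom -37.730 → Σnom=-2.390; wc +0.290/-0.145 → slack +0.587/-0.375; half-tol=0.217, Σhalf²=0.116738
  +C: nom +23.800 → Σnom=21.410; wc +0.130/-0.130 → slack +0.717/-0.505; half-tol=0.130, Σhalf²=0.133638
  +D: nom +5.200 → Σnom=26.610; wc +0.085/-0.230 → slack +0.802/-0.735; half-tol=0.158, Σhalf²=0.158445
  -E: nom -8.700 → Σnom=17.910; wc +0.050/-0.040 → slack +0.852/-0.775; half-tol=0.045, Σhalf²=0.160470
  -F: nom -31.200 → Σnom=-13.290; wc +0.436/-0.436 → slack +1.288/-1.211; half-tol=0.436, Σhalf²=0.350566
  -G: nom -13.100 → Σnom=-26.390; wc +0.370/-0.060 → slack +1.658/-1.271; half-tol=0.215, Σhalf²=0.396791
  -H: nom -6.900 → Σnom=-33.290; wc +0.130/-0.400 → slack +1.788/-1.671; half-tol=0.265, Σhalf²=0.467016
  -I: nom -6.200 → Σnom=-39.490; wc +0.090/-0.350 → slack +1.878/-2.021; half-tol=0.220, Σhalf²=0.515416
  +J: nom +18.300 → Σnom=-21.190; wc +0.073/-0.200 → slack +1.951/-2.221; half-tol=0.137, Σhalf²=0.534048
Nominal = -21.190. Worst-case = [-21.190 - 2.221, -21.190 + 1.951] = [-23.411, -19.239]. RSS = √0.534048 = 0.731.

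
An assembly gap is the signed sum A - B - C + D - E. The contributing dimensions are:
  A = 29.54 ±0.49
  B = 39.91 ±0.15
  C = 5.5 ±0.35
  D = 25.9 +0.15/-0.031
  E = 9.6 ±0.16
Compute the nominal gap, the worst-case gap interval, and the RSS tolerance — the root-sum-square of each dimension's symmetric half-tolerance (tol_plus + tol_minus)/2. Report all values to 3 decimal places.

Stack each dimension's contribution:
  +A: nom +29.540 → Σnom=29.540; wc +0.490/-0.490 → slack +0.490/-0.490; half-tol=0.490, Σhalf²=0.240100
  -B: nom -39.910 → Σnom=-10.370; wc +0.150/-0.150 → slack +0.640/-0.640; half-tol=0.150, Σhalf²=0.262600
  -C: nom -5.500 → Σnom=-15.870; wc +0.350/-0.350 → slack +0.990/-0.990; half-tol=0.350, Σhalf²=0.385100
  +D: nom +25.900 → Σnom=10.030; wc +0.150/-0.031 → slack +1.140/-1.021; half-tol=0.090, Σhalf²=0.393290
  -E: nom -9.600 → Σnom=0.430; wc +0.160/-0.160 → slack +1.300/-1.181; half-tol=0.160, Σhalf²=0.418890
Nominal = 0.430. Worst-case = [0.430 - 1.181, 0.430 + 1.300] = [-0.751, 1.730]. RSS = √0.418890 = 0.647.

nominal=0.430 wc=[-0.751,1.730] rss=0.647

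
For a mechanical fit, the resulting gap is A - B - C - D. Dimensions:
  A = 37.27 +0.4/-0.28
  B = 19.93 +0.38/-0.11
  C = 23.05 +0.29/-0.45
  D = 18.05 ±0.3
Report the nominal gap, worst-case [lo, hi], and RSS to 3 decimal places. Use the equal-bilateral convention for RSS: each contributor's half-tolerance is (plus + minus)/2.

nominal=-23.760 wc=[-25.010,-22.500] rss=0.634

Stack each dimension's contribution:
  +A: nom +37.270 → Σnom=37.270; wc +0.400/-0.280 → slack +0.400/-0.280; half-tol=0.340, Σhalf²=0.115600
  -B: nom -19.930 → Σnom=17.340; wc +0.110/-0.380 → slack +0.510/-0.660; half-tol=0.245, Σhalf²=0.175625
  -C: nom -23.050 → Σnom=-5.710; wc +0.450/-0.290 → slack +0.960/-0.950; half-tol=0.370, Σhalf²=0.312525
  -D: nom -18.050 → Σnom=-23.760; wc +0.300/-0.300 → slack +1.260/-1.250; half-tol=0.300, Σhalf²=0.402525
Nominal = -23.760. Worst-case = [-23.760 - 1.250, -23.760 + 1.260] = [-25.010, -22.500]. RSS = √0.402525 = 0.634.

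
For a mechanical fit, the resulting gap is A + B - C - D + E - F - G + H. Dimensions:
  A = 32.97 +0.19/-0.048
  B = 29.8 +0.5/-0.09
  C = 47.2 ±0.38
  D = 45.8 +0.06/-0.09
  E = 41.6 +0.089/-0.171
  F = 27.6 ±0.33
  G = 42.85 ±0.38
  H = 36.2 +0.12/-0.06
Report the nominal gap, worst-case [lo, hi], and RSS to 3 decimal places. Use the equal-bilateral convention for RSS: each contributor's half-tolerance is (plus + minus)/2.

nominal=-22.880 wc=[-24.399,-20.801] rss=0.728

Stack each dimension's contribution:
  +A: nom +32.970 → Σnom=32.970; wc +0.190/-0.048 → slack +0.190/-0.048; half-tol=0.119, Σhalf²=0.014161
  +B: nom +29.800 → Σnom=62.770; wc +0.500/-0.090 → slack +0.690/-0.138; half-tol=0.295, Σhalf²=0.101186
  -C: nom -47.200 → Σnom=15.570; wc +0.380/-0.380 → slack +1.070/-0.518; half-tol=0.380, Σhalf²=0.245586
  -D: nom -45.800 → Σnom=-30.230; wc +0.090/-0.060 → slack +1.160/-0.578; half-tol=0.075, Σhalf²=0.251211
  +E: nom +41.600 → Σnom=11.370; wc +0.089/-0.171 → slack +1.249/-0.749; half-tol=0.130, Σhalf²=0.268111
  -F: nom -27.600 → Σnom=-16.230; wc +0.330/-0.330 → slack +1.579/-1.079; half-tol=0.330, Σhalf²=0.377011
  -G: nom -42.850 → Σnom=-59.080; wc +0.380/-0.380 → slack +1.959/-1.459; half-tol=0.380, Σhalf²=0.521411
  +H: nom +36.200 → Σnom=-22.880; wc +0.120/-0.060 → slack +2.079/-1.519; half-tol=0.090, Σhalf²=0.529511
Nominal = -22.880. Worst-case = [-22.880 - 1.519, -22.880 + 2.079] = [-24.399, -20.801]. RSS = √0.529511 = 0.728.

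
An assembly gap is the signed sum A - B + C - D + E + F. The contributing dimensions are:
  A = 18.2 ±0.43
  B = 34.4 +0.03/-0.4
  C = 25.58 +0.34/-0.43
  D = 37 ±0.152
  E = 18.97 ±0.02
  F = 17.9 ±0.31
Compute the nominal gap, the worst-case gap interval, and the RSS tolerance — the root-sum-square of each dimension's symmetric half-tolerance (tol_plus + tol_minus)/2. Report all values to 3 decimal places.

Stack each dimension's contribution:
  +A: nom +18.200 → Σnom=18.200; wc +0.430/-0.430 → slack +0.430/-0.430; half-tol=0.430, Σhalf²=0.184900
  -B: nom -34.400 → Σnom=-16.200; wc +0.400/-0.030 → slack +0.830/-0.460; half-tol=0.215, Σhalf²=0.231125
  +C: nom +25.580 → Σnom=9.380; wc +0.340/-0.430 → slack +1.170/-0.890; half-tol=0.385, Σhalf²=0.379350
  -D: nom -37.000 → Σnom=-27.620; wc +0.152/-0.152 → slack +1.322/-1.042; half-tol=0.152, Σhalf²=0.402454
  +E: nom +18.970 → Σnom=-8.650; wc +0.020/-0.020 → slack +1.342/-1.062; half-tol=0.020, Σhalf²=0.402854
  +F: nom +17.900 → Σnom=9.250; wc +0.310/-0.310 → slack +1.652/-1.372; half-tol=0.310, Σhalf²=0.498954
Nominal = 9.250. Worst-case = [9.250 - 1.372, 9.250 + 1.652] = [7.878, 10.902]. RSS = √0.498954 = 0.706.

nominal=9.250 wc=[7.878,10.902] rss=0.706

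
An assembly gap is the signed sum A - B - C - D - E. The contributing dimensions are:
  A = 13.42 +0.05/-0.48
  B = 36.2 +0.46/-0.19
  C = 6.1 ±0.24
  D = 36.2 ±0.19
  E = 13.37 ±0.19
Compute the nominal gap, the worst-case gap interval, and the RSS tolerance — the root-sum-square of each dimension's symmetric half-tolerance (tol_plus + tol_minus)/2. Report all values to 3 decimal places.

nominal=-78.450 wc=[-80.010,-77.590] rss=0.553

Stack each dimension's contribution:
  +A: nom +13.420 → Σnom=13.420; wc +0.050/-0.480 → slack +0.050/-0.480; half-tol=0.265, Σhalf²=0.070225
  -B: nom -36.200 → Σnom=-22.780; wc +0.190/-0.460 → slack +0.240/-0.940; half-tol=0.325, Σhalf²=0.175850
  -C: nom -6.100 → Σnom=-28.880; wc +0.240/-0.240 → slack +0.480/-1.180; half-tol=0.240, Σhalf²=0.233450
  -D: nom -36.200 → Σnom=-65.080; wc +0.190/-0.190 → slack +0.670/-1.370; half-tol=0.190, Σhalf²=0.269550
  -E: nom -13.370 → Σnom=-78.450; wc +0.190/-0.190 → slack +0.860/-1.560; half-tol=0.190, Σhalf²=0.305650
Nominal = -78.450. Worst-case = [-78.450 - 1.560, -78.450 + 0.860] = [-80.010, -77.590]. RSS = √0.305650 = 0.553.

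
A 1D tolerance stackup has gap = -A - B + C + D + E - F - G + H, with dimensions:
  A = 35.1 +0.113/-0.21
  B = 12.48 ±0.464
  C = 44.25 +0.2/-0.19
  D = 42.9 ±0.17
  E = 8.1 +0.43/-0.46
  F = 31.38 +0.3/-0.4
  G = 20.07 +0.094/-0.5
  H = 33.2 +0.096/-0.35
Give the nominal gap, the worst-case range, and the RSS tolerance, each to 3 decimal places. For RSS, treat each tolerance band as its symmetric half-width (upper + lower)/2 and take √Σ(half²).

nominal=29.420 wc=[27.279,31.890] rss=0.876

Stack each dimension's contribution:
  -A: nom -35.100 → Σnom=-35.100; wc +0.210/-0.113 → slack +0.210/-0.113; half-tol=0.162, Σhalf²=0.026082
  -B: nom -12.480 → Σnom=-47.580; wc +0.464/-0.464 → slack +0.674/-0.577; half-tol=0.464, Σhalf²=0.241378
  +C: nom +44.250 → Σnom=-3.330; wc +0.200/-0.190 → slack +0.874/-0.767; half-tol=0.195, Σhalf²=0.279403
  +D: nom +42.900 → Σnom=39.570; wc +0.170/-0.170 → slack +1.044/-0.937; half-tol=0.170, Σhalf²=0.308303
  +E: nom +8.100 → Σnom=47.670; wc +0.430/-0.460 → slack +1.474/-1.397; half-tol=0.445, Σhalf²=0.506328
  -F: nom -31.380 → Σnom=16.290; wc +0.400/-0.300 → slack +1.874/-1.697; half-tol=0.350, Σhalf²=0.628828
  -G: nom -20.070 → Σnom=-3.780; wc +0.500/-0.094 → slack +2.374/-1.791; half-tol=0.297, Σhalf²=0.717037
  +H: nom +33.200 → Σnom=29.420; wc +0.096/-0.350 → slack +2.470/-2.141; half-tol=0.223, Σhalf²=0.766766
Nominal = 29.420. Worst-case = [29.420 - 2.141, 29.420 + 2.470] = [27.279, 31.890]. RSS = √0.766766 = 0.876.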